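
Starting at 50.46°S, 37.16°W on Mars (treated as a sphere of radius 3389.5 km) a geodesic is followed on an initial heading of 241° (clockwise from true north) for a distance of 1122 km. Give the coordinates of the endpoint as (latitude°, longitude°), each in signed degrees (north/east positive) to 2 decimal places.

-56.06°, -67.77°

Angular distance δ = d/R = 1122/3389.5 = 0.33102 rad; initial bearing θ = 4.2062 rad.
sin φ₂ = sin φ₁ cos δ + cos φ₁ sin δ cos θ = (-0.7712)(0.9457) + (0.6366)(0.3250)(-0.4848) = -0.8296, so φ₂ = -56.06°.
Δλ = atan2(sin θ sin δ cos φ₁, cos δ − sin φ₁ sin φ₂) = atan2(-0.1810, 0.3059) = -30.606°.
λ₂ = -37.160° − 30.606° = -67.77°.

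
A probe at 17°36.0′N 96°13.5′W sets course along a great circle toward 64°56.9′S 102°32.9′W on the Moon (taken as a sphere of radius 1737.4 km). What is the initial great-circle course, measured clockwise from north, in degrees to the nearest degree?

183°

Δλ = -6.323° = -0.1104 rad.
y = sin Δλ · cos φ₂ = (-0.1101)(0.4234) = -0.0466
x = cos φ₁ sin φ₂ − sin φ₁ cos φ₂ cos Δλ = (0.9532)(-0.9059) − (0.3024)(0.4234)(0.9939) = -0.9908
θ = atan2(y, x) = -177.31°; adding 360° gives 183°.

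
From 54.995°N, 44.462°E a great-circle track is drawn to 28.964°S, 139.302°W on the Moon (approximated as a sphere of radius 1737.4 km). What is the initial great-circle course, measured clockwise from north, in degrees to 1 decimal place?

7.5°

With φ₁ = 0.9598, φ₂ = -0.5055, Δλ = 3.0759 rad, the forward-azimuth formula gives
θ = atan2( sin Δλ cos φ₂ , cos φ₁ sin φ₂ − sin φ₁ cos φ₂ cos Δλ ) = atan2(0.0574, 0.4373) = 7.48°.
So the initial bearing is 7.5°.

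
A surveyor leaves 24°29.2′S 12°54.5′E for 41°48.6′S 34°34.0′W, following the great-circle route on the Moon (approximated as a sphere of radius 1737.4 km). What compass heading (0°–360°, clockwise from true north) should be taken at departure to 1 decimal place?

234.1°

Δλ = -47.475° = -0.8286 rad.
y = sin Δλ · cos φ₂ = (-0.7370)(0.7454) = -0.5493
x = cos φ₁ sin φ₂ − sin φ₁ cos φ₂ cos Δλ = (0.9101)(-0.6667) − (-0.4145)(0.7454)(0.6759) = -0.3979
θ = atan2(y, x) = -125.92°; adding 360° gives 234.1°.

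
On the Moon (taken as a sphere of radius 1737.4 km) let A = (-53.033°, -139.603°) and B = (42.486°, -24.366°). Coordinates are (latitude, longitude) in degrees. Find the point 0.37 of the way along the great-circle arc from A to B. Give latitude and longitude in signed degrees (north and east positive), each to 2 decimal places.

-23.70°, -84.31°

The central angle between A and B is δ = 2.3872 rad.
With f = 0.37, the slerp weights are sin((1−f)δ)/sin δ = 1.4570 and sin(fδ)/sin δ = 1.1285.
Weighted sum of the unit vectors: (1.4570)·(-0.4580,-0.3897,-0.7990) + (1.1285)·(0.6718,-0.3042,0.6754) = (0.0908, -0.9112, -0.4019).
Converting back: φ = atan2(z, √(x²+y²)) = -23.70°, λ = atan2(y, x) = -84.31°.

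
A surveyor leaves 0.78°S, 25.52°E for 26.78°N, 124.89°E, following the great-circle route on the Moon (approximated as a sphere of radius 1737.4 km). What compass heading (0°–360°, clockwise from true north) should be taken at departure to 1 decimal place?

63.0°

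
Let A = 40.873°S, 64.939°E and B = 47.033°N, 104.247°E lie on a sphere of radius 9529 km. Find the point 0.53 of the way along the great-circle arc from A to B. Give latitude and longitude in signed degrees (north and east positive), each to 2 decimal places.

The central angle between A and B is δ = 1.6509 rad.
With f = 0.53, the slerp weights are sin((1−f)δ)/sin δ = 0.7026 and sin(fδ)/sin δ = 0.7700.
Weighted sum of the unit vectors: (0.7026)·(0.3203,0.6850,-0.6544) + (0.7700)·(-0.1677,0.6606,0.7317) = (0.0959, 0.9900, 0.1037).
Converting back: φ = atan2(z, √(x²+y²)) = 5.95°, λ = atan2(y, x) = 84.47°.

5.95°, 84.47°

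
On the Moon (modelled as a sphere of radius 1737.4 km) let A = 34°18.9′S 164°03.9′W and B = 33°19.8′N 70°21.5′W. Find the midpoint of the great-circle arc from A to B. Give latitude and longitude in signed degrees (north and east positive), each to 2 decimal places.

The central angle between A and B is δ = 1.9330 rad.
With f = 0.5, the slerp weights are sin((1−f)δ)/sin δ = 0.8800 and sin(fδ)/sin δ = 0.8800.
Weighted sum of the unit vectors: (0.8800)·(-0.7942,-0.2268,-0.5637) + (0.8800)·(0.2808,-0.7869,0.5495) = (-0.4518, -0.8920, -0.0126).
Converting back: φ = atan2(z, √(x²+y²)) = -0.72°, λ = atan2(y, x) = -116.86°.

-0.72°, -116.86°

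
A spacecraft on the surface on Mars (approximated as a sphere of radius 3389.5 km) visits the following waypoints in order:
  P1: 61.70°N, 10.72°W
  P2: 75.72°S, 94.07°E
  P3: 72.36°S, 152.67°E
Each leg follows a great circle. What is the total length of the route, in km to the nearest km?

Leg P1→P2: central angle 2.6533 rad, distance 8993.3 km.
Leg P2→P3: central angle 0.2748 rad, distance 931.5 km.
Total: 8993.3 + 931.5 ≈ 9925 km.

9925 km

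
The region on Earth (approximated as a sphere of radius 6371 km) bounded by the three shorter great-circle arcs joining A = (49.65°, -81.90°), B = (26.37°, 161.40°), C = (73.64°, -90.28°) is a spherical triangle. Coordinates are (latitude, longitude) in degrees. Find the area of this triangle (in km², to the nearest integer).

Side lengths (central angles): a = 1.2166, b = 0.4235, c = 1.4929 rad; semiperimeter s = 1.5665.
By l'Huilier's theorem, tan(E/4) = √[tan(s/2) tan((s−a)/2) tan((s−b)/2) tan((s−c)/2)], giving spherical excess E = 0.2578 rad.
Area = E·R² = 0.2578 × (6371)² ≈ 10464862 km².

10464862 km²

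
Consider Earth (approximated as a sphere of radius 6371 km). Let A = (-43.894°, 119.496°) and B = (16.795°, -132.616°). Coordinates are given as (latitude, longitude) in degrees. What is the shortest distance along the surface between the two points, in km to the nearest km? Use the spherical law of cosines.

Let φ₁ = -0.7661 rad, φ₂ = 0.2931 rad, and Δλ = 1.8830 rad.
cos c = sin φ₁ sin φ₂ + cos φ₁ cos φ₂ cos Δλ = (-0.6933)(0.2889) + (0.7206)(0.9573)(-0.3072) = -0.41224,
so c = arccos(-0.41224) = 1.99571 rad.
Distance = R·c = 6371 × 1.9957 ≈ 12715 km.

12715 km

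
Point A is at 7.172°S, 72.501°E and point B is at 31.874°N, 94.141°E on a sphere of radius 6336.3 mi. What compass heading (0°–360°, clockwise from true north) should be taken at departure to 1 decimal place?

26.7°

Δλ = 21.640° = 0.3777 rad.
y = sin Δλ · cos φ₂ = (0.3688)(0.8492) = 0.3132
x = cos φ₁ sin φ₂ − sin φ₁ cos φ₂ cos Δλ = (0.9922)(0.5281) − (-0.1248)(0.8492)(0.9295) = 0.6225
θ = atan2(y, x) = 26.71°, so the bearing is 26.7°.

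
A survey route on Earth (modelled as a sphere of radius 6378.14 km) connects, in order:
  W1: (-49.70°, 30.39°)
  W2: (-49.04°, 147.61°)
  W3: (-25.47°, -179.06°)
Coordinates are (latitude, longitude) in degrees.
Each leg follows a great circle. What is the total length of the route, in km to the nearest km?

11414 km

Leg W1→W2: central angle 1.1788 rad, distance 7518.8 km.
Leg W2→W3: central angle 0.6107 rad, distance 3895.3 km.
Total: 7518.8 + 3895.3 ≈ 11414 km.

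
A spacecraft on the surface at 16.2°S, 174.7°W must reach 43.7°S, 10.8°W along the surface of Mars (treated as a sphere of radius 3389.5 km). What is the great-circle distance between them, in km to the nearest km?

With latitudes φ₁ = -16.200°, φ₂ = -43.700° and longitude difference Δλ = 163.900°:
Haversine: a = sin²(Δφ/2) + cos φ₁ cos φ₂ sin²(Δλ/2) = 0.0565 + (0.9603)(0.7230)(0.9804) = 0.73714.
Central angle c = 2·arcsin(√a) = 2.06494 rad.
Distance = R·c = 3389.5 × 2.0649 ≈ 6999 km.

6999 km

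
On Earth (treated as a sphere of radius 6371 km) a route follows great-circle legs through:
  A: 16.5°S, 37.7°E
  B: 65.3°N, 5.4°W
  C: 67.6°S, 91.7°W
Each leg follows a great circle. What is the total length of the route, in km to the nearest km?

Leg A→B: central angle 1.5363 rad, distance 9787.6 km.
Leg B→C: central angle 2.5493 rad, distance 16241.8 km.
Total: 9787.6 + 16241.8 ≈ 26029 km.

26029 km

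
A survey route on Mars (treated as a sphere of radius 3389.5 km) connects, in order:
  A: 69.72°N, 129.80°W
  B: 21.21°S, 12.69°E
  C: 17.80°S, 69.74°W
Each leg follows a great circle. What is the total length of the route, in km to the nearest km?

Leg A→B: central angle 2.2089 rad, distance 7487.1 km.
Leg B→C: central angle 1.3413 rad, distance 4546.2 km.
Total: 7487.1 + 4546.2 ≈ 12033 km.

12033 km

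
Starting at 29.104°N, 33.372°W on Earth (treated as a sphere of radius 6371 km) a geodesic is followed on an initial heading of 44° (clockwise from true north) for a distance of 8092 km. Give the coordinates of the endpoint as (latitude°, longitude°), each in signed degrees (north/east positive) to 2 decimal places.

48.10°, 63.11°

Angular distance δ = d/R = 8092/6371 = 1.27013 rad; initial bearing θ = 0.7679 rad.
sin φ₂ = sin φ₁ cos δ + cos φ₁ sin δ cos θ = (0.4864)(0.2962) + (0.8737)(0.9551)(0.7193) = 0.7444, so φ₂ = 48.10°.
Δλ = atan2(sin θ sin δ cos φ₁, cos δ − sin φ₁ sin φ₂) = atan2(0.5797, -0.0659) = 96.485°.
λ₂ = -33.372° + 96.485° = 63.11°.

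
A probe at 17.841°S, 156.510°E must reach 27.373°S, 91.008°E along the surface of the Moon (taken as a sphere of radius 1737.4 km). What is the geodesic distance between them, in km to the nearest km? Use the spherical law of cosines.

1837 km

With latitudes φ₁ = -17.841°, φ₂ = -27.373° and longitude difference Δλ = -65.502°:
cos c = sin φ₁ sin φ₂ + cos φ₁ cos φ₂ cos Δλ = (-0.3064)(-0.4598) + (0.9519)(0.8880)(0.4147) = 0.49139,
so c = arccos(0.49139) = 1.05711 rad.
Distance = R·c = 1737.4 × 1.0571 ≈ 1837 km.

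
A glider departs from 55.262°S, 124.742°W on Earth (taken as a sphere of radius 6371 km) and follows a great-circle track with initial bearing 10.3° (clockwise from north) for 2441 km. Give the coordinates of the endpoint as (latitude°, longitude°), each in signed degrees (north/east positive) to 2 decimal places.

-33.55°, -120.14°

Angular distance δ = d/R = 2441/6371 = 0.38314 rad; initial bearing θ = 0.1798 rad.
sin φ₂ = sin φ₁ cos δ + cos φ₁ sin δ cos θ = (-0.8218)(0.9275) + (0.5698)(0.3738)(0.9839) = -0.5526, so φ₂ = -33.55°.
Δλ = atan2(sin θ sin δ cos φ₁, cos δ − sin φ₁ sin φ₂) = atan2(0.0381, 0.4734) = 4.600°.
λ₂ = -124.742° + 4.600° = -120.14°.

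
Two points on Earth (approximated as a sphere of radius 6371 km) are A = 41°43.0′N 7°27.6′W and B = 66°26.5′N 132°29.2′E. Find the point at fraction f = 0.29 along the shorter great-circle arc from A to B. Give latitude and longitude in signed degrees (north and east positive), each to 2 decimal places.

The central angle between A and B is δ = 1.1792 rad.
With f = 0.29, the slerp weights are sin((1−f)δ)/sin δ = 0.8036 and sin(fδ)/sin δ = 0.3628.
Weighted sum of the unit vectors: (0.8036)·(0.7401,-0.0969,0.6654) + (0.3628)·(-0.2700,0.2947,0.9167) = (0.4968, 0.0291, 0.8674).
Converting back: φ = atan2(z, √(x²+y²)) = 60.15°, λ = atan2(y, x) = 3.35°.

60.15°, 3.35°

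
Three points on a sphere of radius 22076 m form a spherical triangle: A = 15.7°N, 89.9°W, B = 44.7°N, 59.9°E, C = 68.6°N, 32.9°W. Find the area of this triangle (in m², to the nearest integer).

Side lengths (central angles): a = 0.8734, b = 1.1116, c = 1.9835 rad; semiperimeter s = 1.9842.
By l'Huilier's theorem, tan(E/4) = √[tan(s/2) tan((s−a)/2) tan((s−b)/2) tan((s−c)/2)], giving spherical excess E = 0.0512 rad.
Area = E·R² = 0.0512 × (22076)² ≈ 24970448 m².

24970448 m²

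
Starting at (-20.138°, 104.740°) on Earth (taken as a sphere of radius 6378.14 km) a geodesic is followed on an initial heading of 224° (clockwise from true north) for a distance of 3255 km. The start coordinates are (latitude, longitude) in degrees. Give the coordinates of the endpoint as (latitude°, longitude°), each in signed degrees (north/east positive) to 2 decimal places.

-39.07°, 78.82°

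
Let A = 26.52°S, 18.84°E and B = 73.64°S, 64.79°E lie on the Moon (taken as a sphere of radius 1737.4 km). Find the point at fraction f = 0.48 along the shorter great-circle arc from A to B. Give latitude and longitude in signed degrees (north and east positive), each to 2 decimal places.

-50.74°, 28.74°

Central angle δ = 0.9227 rad. Interpolating on the sphere with fraction f = 0.48:
P = [sin((1−f)δ)·A + sin(fδ)·B] / sin δ = 0.5790·A + 0.5376·B in Cartesian coordinates,
giving P = (0.5548, 0.3043, -0.7743), i.e. latitude -50.74°, longitude 28.74°.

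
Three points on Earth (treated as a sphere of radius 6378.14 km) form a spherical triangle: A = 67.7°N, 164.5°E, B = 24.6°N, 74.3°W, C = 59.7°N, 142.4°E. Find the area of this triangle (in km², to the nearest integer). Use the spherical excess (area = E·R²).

1165037 km²

Side lengths (central angles): a = 1.5792, b = 0.2186, c = 1.3629 rad; semiperimeter s = 1.5803.
By l'Huilier's theorem, tan(E/4) = √[tan(s/2) tan((s−a)/2) tan((s−b)/2) tan((s−c)/2)], giving spherical excess E = 0.0286 rad.
Area = E·R² = 0.0286 × (6378.14)² ≈ 1165037 km².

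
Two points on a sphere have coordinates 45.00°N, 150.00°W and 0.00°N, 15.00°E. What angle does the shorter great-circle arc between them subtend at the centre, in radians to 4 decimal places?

2.3227 rad

In radians: φ₁ = 0.7854, φ₂ = 0.0000, Δλ = 165.000° = 2.8798 rad.
Haversine: a = sin²(Δφ/2) + cos φ₁ cos φ₂ sin²(Δλ/2) = 0.1464 + (0.7071)(1.0000)(0.9830) = 0.84151.
Central angle c = 2·arcsin(√a) = 2.32268 rad.
So the angular separation is 2.3227 rad.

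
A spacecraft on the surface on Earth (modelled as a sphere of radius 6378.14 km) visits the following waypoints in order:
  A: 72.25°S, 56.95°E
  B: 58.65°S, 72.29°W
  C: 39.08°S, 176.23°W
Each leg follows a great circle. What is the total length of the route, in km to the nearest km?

Leg A→B: central angle 0.7770 rad, distance 4955.8 km.
Leg B→C: central angle 1.1140 rad, distance 7105.2 km.
Total: 4955.8 + 7105.2 ≈ 12061 km.

12061 km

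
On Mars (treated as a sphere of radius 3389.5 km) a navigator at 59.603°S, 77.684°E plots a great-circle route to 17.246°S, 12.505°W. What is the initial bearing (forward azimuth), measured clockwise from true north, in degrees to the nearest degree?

261°

With φ₁ = -1.0403, φ₂ = -0.3010, Δλ = -1.5741 rad, the forward-azimuth formula gives
θ = atan2( sin Δλ cos φ₂ , cos φ₁ sin φ₂ − sin φ₁ cos φ₂ cos Δλ ) = atan2(-0.9550, -0.1527) = -99.09°.
Adding 360° brings this into [0°, 360°): 261°.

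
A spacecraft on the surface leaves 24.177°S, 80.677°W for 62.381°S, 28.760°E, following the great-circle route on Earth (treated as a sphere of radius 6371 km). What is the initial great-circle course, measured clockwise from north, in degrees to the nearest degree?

153°

With φ₁ = -0.4220, φ₂ = -1.0888, Δλ = 1.9100 rad, the forward-azimuth formula gives
θ = atan2( sin Δλ cos φ₂ , cos φ₁ sin φ₂ − sin φ₁ cos φ₂ cos Δλ ) = atan2(0.4372, -0.8715) = 153.36°.
So the initial bearing is 153°.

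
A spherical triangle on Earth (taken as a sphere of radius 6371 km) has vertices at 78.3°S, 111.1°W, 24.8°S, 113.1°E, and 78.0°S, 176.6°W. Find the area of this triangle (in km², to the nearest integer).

1920754 km²

Side lengths (central angles): a = 1.0771, b = 0.2227, c = 1.2883 rad; semiperimeter s = 1.2940.
By l'Huilier's theorem, tan(E/4) = √[tan(s/2) tan((s−a)/2) tan((s−b)/2) tan((s−c)/2)], giving spherical excess E = 0.0473 rad.
Area = E·R² = 0.0473 × (6371)² ≈ 1920754 km².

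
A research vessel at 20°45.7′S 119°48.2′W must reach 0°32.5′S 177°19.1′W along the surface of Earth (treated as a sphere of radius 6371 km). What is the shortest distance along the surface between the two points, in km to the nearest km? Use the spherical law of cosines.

Let φ₁ = -0.3624 rad, φ₂ = -0.0095 rad, and Δλ = -1.0038 rad.
cos c = sin φ₁ sin φ₂ + cos φ₁ cos φ₂ cos Δλ = (-0.3545)(-0.0095) + (0.9351)(1.0000)(0.5371) = 0.50553,
so c = arccos(0.50553) = 1.04080 rad.
Distance = R·c = 6371 × 1.0408 ≈ 6631 km.

6631 km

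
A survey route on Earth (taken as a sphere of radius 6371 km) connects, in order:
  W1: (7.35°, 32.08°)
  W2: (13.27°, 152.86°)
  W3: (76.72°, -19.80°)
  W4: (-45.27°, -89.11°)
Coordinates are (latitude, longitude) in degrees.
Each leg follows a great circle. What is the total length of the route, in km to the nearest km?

37468 km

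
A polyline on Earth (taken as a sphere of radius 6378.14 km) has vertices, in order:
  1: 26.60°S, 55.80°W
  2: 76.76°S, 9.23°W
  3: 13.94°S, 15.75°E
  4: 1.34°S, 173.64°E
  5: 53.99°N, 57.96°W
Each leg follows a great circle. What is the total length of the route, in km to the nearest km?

42837 km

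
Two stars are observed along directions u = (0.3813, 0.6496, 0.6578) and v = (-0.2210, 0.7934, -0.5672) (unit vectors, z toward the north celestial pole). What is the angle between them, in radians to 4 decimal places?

1.5127 rad

u·v = 0.0580; |u| = 1.0000, |v| = 1.0000.
cos θ = (u·v)/(|u||v|) = 0.0580, so θ = 1.5127 rad.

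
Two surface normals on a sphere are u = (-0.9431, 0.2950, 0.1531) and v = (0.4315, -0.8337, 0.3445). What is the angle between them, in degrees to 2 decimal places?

126.88°

u·v = -0.6001; |u| = 1.0000, |v| = 1.0000.
cos θ = (u·v)/(|u||v|) = -0.6002, so θ = 126.88°.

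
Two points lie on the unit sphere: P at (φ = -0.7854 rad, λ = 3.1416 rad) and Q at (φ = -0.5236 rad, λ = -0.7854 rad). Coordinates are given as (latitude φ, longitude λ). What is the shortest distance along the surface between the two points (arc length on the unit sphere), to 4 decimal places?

Let φ₁ = -0.7854 rad, φ₂ = -0.5236 rad, and Δλ = 2.3562 rad.
cos c = sin φ₁ sin φ₂ + cos φ₁ cos φ₂ cos Δλ = (-0.7071)(-0.5000) + (0.7071)(0.8660)(-0.7071) = -0.07945,
so c = arccos(-0.07945) = 1.65033 rad.
On the unit sphere the arc length equals the central angle: 1.6503.

1.6503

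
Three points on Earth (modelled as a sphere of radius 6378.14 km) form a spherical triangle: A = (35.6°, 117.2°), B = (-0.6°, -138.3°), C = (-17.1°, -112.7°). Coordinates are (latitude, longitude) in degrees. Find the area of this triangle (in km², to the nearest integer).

Side lengths (central angles): a = 0.5257, b = 2.3074, c = 1.7820 rad; semiperimeter s = 2.3075.
By l'Huilier's theorem, tan(E/4) = √[tan(s/2) tan((s−a)/2) tan((s−b)/2) tan((s−c)/2)], giving spherical excess E = 0.0308 rad.
Area = E·R² = 0.0308 × (6378.14)² ≈ 1254214 km².

1254214 km²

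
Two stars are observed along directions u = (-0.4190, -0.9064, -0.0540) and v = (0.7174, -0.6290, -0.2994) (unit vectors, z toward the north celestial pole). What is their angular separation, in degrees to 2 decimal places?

73.40°

u·v = 0.2857; |u| = 1.0000, |v| = 1.0000.
cos θ = (u·v)/(|u||v|) = 0.2857, so θ = 73.40°.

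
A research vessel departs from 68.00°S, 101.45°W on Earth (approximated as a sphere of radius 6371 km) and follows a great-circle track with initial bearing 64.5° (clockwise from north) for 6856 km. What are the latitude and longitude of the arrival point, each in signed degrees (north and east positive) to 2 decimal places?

-17.35°, -45.12°

Angular distance δ = d/R = 6856/6371 = 1.07613 rad; initial bearing θ = 1.1257 rad.
sin φ₂ = sin φ₁ cos δ + cos φ₁ sin δ cos θ = (-0.9272)(0.4747) + (0.3746)(0.8801)(0.4305) = -0.2982, so φ₂ = -17.35°.
Δλ = atan2(sin θ sin δ cos φ₁, cos δ − sin φ₁ sin φ₂) = atan2(0.2976, 0.1982) = 56.332°.
λ₂ = -101.450° + 56.332° = -45.12°.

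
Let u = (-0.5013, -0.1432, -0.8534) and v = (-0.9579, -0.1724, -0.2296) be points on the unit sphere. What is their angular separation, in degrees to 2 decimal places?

u·v = 0.7008; |u| = 1.0000, |v| = 1.0000.
cos θ = (u·v)/(|u||v|) = 0.7008, so θ = 45.51°.

45.51°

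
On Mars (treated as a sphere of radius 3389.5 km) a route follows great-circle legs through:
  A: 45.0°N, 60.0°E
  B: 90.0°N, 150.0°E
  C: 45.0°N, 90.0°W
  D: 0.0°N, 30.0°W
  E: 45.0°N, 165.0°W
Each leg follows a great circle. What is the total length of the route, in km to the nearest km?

16523 km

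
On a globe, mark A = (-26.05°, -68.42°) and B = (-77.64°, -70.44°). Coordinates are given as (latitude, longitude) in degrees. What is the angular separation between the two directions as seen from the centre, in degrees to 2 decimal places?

51.60°

Let φ₁ = -0.4547 rad, φ₂ = -1.3551 rad, and Δλ = -0.0353 rad.
Haversine: a = sin²(Δφ/2) + cos φ₁ cos φ₂ sin²(Δλ/2) = 0.1894 + (0.8984)(0.2141)(0.0003) = 0.18942.
Central angle c = 2·arcsin(√a) = 0.90057 rad.
So the angular separation is 51.60°.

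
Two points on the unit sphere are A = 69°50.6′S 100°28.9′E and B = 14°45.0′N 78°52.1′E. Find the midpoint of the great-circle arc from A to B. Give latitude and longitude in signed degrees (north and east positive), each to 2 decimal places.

-27.87°, 84.50°

Central angle δ = 1.4999 rad. Interpolating on the sphere with fraction f = 0.5:
P = [sin((1−f)δ)·A + sin(fδ)·B] / sin δ = 0.6833·A + 0.6833·B in Cartesian coordinates,
giving P = (0.0847, 0.8799, -0.4675), i.e. latitude -27.87°, longitude 84.50°.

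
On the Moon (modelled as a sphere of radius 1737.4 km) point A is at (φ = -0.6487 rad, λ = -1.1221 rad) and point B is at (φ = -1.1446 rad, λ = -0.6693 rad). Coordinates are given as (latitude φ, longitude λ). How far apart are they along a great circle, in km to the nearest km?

With latitudes φ₁ = -37.168°, φ₂ = -65.581° and longitude difference Δλ = 25.944°:
Haversine: a = sin²(Δφ/2) + cos φ₁ cos φ₂ sin²(Δλ/2) = 0.0602 + (0.7969)(0.4134)(0.0504) = 0.07683.
Central angle c = 2·arcsin(√a) = 0.56172 rad.
Distance = R·c = 1737.4 × 0.5617 ≈ 976 km.

976 km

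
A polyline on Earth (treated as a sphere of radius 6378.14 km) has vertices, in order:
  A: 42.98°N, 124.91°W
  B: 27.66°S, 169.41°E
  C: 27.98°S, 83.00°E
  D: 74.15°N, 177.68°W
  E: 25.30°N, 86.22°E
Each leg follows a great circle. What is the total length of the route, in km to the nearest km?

Leg A→B: central angle 1.6204 rad, distance 10335.4 km.
Leg B→C: central angle 1.3008 rad, distance 8296.4 km.
Leg C→D: central angle 2.0833 rad, distance 13287.8 km.
Leg D→E: central angle 1.1757 rad, distance 7499.0 km.
Total: 10335.4 + 8296.4 + 13287.8 + 7499.0 ≈ 39418 km.

39418 km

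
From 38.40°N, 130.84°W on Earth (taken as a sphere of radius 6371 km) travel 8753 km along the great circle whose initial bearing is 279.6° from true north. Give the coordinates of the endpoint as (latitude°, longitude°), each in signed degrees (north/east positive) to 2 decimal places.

14.46°, 142.22°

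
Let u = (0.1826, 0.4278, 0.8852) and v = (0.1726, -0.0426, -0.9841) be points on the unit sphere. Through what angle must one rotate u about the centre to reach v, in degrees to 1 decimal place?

149.1°

u·v = -0.8578; |u| = 1.0000, |v| = 1.0000.
cos θ = (u·v)/(|u||v|) = -0.8578, so θ = 149.1°.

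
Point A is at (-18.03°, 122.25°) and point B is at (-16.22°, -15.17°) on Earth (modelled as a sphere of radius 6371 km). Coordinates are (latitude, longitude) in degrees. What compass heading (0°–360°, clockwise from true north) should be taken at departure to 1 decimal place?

Δλ = -137.420° = -2.3984 rad.
y = sin Δλ · cos φ₂ = (-0.6766)(0.9602) = -0.6497
x = cos φ₁ sin φ₂ − sin φ₁ cos φ₂ cos Δλ = (0.9509)(-0.2793) − (-0.3095)(0.9602)(-0.7363) = -0.4844
θ = atan2(y, x) = -126.71°; adding 360° gives 233.3°.

233.3°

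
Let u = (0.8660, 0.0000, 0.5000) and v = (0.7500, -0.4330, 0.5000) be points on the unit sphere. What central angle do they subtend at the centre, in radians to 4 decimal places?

u·v = 0.8995; |u| = 1.0000, |v| = 1.0000.
cos θ = (u·v)/(|u||v|) = 0.8995, so θ = 0.4521 rad.

0.4521 rad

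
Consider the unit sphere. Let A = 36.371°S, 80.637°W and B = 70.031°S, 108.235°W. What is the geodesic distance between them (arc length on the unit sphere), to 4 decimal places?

0.6417

In radians: φ₁ = -0.6348, φ₂ = -1.2223, Δλ = -27.598° = -0.4817 rad.
Haversine: a = sin²(Δφ/2) + cos φ₁ cos φ₂ sin²(Δλ/2) = 0.0838 + (0.8052)(0.3415)(0.0569) = 0.09947.
Central angle c = 2·arcsin(√a) = 0.64174 rad.
On the unit sphere the arc length equals the central angle: 0.6417.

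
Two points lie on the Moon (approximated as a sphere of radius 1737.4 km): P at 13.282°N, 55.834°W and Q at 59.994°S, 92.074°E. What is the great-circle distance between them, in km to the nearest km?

3872 km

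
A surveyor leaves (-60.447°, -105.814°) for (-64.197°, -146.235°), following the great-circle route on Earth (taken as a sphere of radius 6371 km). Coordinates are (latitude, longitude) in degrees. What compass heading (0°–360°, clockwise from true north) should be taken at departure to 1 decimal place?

Δλ = -40.421° = -0.7055 rad.
y = sin Δλ · cos φ₂ = (-0.6484)(0.4353) = -0.2822
x = cos φ₁ sin φ₂ − sin φ₁ cos φ₂ cos Δλ = (0.4932)(-0.9003) − (-0.8699)(0.4353)(0.7613) = -0.1558
θ = atan2(y, x) = -118.90°; adding 360° gives 241.1°.

241.1°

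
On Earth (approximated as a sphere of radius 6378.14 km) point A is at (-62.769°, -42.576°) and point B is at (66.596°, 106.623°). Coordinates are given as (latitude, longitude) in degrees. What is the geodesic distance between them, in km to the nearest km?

18528 km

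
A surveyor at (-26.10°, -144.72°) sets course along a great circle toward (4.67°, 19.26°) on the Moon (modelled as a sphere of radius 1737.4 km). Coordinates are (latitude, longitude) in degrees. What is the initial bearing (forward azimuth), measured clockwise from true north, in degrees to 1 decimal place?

141.7°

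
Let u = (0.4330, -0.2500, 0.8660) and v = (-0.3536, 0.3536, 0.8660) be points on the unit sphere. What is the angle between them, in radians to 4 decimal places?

1.0374 rad

u·v = 0.5084; |u| = 1.0000, |v| = 1.0000.
cos θ = (u·v)/(|u||v|) = 0.5085, so θ = 1.0374 rad.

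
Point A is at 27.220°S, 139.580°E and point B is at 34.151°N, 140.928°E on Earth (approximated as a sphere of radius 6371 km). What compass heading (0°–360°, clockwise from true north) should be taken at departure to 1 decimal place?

1.3°

With φ₁ = -0.4751, φ₂ = 0.5960, Δλ = 0.0235 rad, the forward-azimuth formula gives
θ = atan2( sin Δλ cos φ₂ , cos φ₁ sin φ₂ − sin φ₁ cos φ₂ cos Δλ ) = atan2(0.0195, 0.8776) = 1.27°.
So the initial bearing is 1.3°.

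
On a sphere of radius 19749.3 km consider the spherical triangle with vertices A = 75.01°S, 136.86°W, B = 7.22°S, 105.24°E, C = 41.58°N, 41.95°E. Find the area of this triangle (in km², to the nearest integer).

675631052 km²

Side lengths (central angles): a = 1.3180, b = 2.5581, c = 1.5695 rad; semiperimeter s = 2.7227.
By l'Huilier's theorem, tan(E/4) = √[tan(s/2) tan((s−a)/2) tan((s−b)/2) tan((s−c)/2)], giving spherical excess E = 1.7322 rad.
Area = E·R² = 1.7322 × (19749.3)² ≈ 675631052 km².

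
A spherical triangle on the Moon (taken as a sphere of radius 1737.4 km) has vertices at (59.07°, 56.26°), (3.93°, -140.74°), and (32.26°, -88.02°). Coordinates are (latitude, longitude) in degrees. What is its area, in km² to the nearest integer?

3042150 km²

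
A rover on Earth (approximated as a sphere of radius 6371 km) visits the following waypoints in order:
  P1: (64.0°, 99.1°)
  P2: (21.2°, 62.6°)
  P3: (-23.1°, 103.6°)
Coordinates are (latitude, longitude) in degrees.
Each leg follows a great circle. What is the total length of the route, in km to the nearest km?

12102 km

Leg P1→P2: central angle 0.8585 rad, distance 5469.6 km.
Leg P2→P3: central angle 1.0410 rad, distance 6632.4 km.
Total: 5469.6 + 6632.4 ≈ 12102 km.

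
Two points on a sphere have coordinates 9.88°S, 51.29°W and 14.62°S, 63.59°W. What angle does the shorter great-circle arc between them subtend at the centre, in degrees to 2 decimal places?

Let φ₁ = -0.1724 rad, φ₂ = -0.2552 rad, and Δλ = -0.2147 rad.
cos c = sin φ₁ sin φ₂ + cos φ₁ cos φ₂ cos Δλ = (-0.1716)(-0.2524) + (0.9852)(0.9676)(0.9770) = 0.97470,
so c = arccos(0.97470) = 0.22543 rad.
So the angular separation is 12.92°.

12.92°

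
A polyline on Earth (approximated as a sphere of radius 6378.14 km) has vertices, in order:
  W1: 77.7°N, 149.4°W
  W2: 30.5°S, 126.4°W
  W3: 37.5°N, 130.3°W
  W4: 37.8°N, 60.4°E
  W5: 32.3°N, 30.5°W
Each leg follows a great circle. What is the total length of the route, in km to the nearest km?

39268 km

Leg W1→W2: central angle 1.9038 rad, distance 12143.0 km.
Leg W2→W3: central angle 1.1885 rad, distance 7580.6 km.
Leg W3→W4: central angle 1.8161 rad, distance 11583.4 km.
Leg W4→W5: central angle 1.2482 rad, distance 7961.3 km.
Total: 12143.0 + 7580.6 + 11583.4 + 7961.3 ≈ 39268 km.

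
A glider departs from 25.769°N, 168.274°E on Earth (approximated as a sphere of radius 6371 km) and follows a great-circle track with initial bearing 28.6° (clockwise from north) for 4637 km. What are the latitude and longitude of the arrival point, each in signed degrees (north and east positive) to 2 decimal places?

Angular distance δ = d/R = 4637/6371 = 0.72783 rad; initial bearing θ = 0.4992 rad.
sin φ₂ = sin φ₁ cos δ + cos φ₁ sin δ cos θ = (0.4347)(0.7466) + (0.9006)(0.6653)(0.8780) = 0.8506, so φ₂ = 58.28°.
Δλ = atan2(sin θ sin δ cos φ₁, cos δ − sin φ₁ sin φ₂) = atan2(0.2868, 0.3768) = 37.272°.
λ₂ = 168.274° + 37.272° = 205.55° → -154.45° after wrapping to (−180°, 180°].

58.28°, -154.45°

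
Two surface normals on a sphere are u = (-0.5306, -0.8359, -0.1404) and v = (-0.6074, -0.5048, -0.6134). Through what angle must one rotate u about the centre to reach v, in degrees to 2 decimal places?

33.86°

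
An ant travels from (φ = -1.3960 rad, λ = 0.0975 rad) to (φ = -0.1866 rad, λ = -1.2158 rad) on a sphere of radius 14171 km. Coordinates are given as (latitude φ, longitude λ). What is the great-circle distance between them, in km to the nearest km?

Let φ₁ = -1.3960 rad, φ₂ = -0.1866 rad, and Δλ = -1.3133 rad.
cos c = sin φ₁ sin φ₂ + cos φ₁ cos φ₂ cos Δλ = (-0.9848)(-0.1855) + (0.1739)(0.9826)(0.2547) = 0.22621,
so c = arccos(0.22621) = 1.34261 rad.
Distance = R·c = 14171 × 1.3426 ≈ 19026 km.

19026 km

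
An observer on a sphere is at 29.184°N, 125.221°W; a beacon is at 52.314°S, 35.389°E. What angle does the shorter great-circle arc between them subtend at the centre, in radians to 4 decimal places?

In radians: φ₁ = 0.5094, φ₂ = -0.9131, Δλ = 160.610° = 2.8032 rad.
cos c = sin φ₁ sin φ₂ + cos φ₁ cos φ₂ cos Δλ = (0.4876)(-0.7914) + (0.8731)(0.6113)(-0.9433) = -0.88934,
so c = arccos(-0.88934) = 2.66670 rad.
So the angular separation is 2.6667 rad.

2.6667 rad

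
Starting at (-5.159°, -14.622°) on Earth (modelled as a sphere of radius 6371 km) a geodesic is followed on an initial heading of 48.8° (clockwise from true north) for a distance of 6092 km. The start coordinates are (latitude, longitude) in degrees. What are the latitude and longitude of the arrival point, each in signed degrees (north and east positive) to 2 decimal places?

Angular distance δ = d/R = 6092/6371 = 0.95621 rad; initial bearing θ = 0.8517 rad.
sin φ₂ = sin φ₁ cos δ + cos φ₁ sin δ cos θ = (-0.0899)(0.5766) + (0.9959)(0.8170)(0.6587) = 0.4841, so φ₂ = 28.96°.
Δλ = atan2(sin θ sin δ cos φ₁, cos δ − sin φ₁ sin φ₂) = atan2(0.6122, 0.6202) = 44.632°.
λ₂ = -14.622° + 44.632° = 30.01°.

28.96°, 30.01°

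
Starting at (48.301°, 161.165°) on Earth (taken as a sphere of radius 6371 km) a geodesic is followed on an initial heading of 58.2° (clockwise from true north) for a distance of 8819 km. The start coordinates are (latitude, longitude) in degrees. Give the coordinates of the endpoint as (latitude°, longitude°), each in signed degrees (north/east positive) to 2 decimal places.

Angular distance δ = d/R = 8819/6371 = 1.38424 rad; initial bearing θ = 1.0158 rad.
sin φ₂ = sin φ₁ cos δ + cos φ₁ sin δ cos θ = (0.7466)(0.1855) + (0.6652)(0.9826)(0.5270) = 0.4829, so φ₂ = 28.88°.
Δλ = atan2(sin θ sin δ cos φ₁, cos δ − sin φ₁ sin φ₂) = atan2(0.5556, -0.1751) = 107.495°.
λ₂ = 161.165° + 107.495° = 268.66° → -91.34° after wrapping to (−180°, 180°].

28.88°, -91.34°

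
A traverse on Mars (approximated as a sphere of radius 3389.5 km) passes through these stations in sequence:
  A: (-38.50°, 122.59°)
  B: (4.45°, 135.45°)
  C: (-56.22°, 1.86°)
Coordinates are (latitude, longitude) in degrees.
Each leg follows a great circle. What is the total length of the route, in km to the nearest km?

Leg A→B: central angle 0.7779 rad, distance 2636.7 km.
Leg B→C: central angle 2.0339 rad, distance 6893.8 km.
Total: 2636.7 + 6893.8 ≈ 9531 km.

9531 km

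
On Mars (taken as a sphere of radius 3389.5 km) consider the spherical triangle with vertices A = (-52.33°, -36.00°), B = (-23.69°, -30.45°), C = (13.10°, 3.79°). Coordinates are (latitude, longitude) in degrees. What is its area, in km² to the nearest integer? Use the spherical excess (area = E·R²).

Side lengths (central angles): a = 0.8681, b = 1.2891, c = 0.5053 rad; semiperimeter s = 1.3313.
By l'Huilier's theorem, tan(E/4) = √[tan(s/2) tan((s−a)/2) tan((s−b)/2) tan((s−c)/2)], giving spherical excess E = 0.1653 rad.
Area = E·R² = 0.1653 × (3389.5)² ≈ 1899294 km².

1899294 km²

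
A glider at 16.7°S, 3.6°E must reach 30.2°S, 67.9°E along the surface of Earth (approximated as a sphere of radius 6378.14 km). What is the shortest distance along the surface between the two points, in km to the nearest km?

6653 km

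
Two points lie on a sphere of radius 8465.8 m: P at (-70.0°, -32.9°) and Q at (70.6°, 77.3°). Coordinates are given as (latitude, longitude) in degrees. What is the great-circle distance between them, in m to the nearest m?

23309 m

In radians: φ₁ = -1.2217, φ₂ = 1.2322, Δλ = 110.200° = 1.9234 rad.
Haversine: a = sin²(Δφ/2) + cos φ₁ cos φ₂ sin²(Δλ/2) = 0.8864 + (0.3420)(0.3322)(0.6726) = 0.96278.
Central angle c = 2·arcsin(√a) = 2.75333 rad.
Distance = R·c = 8465.8 × 2.7533 ≈ 23309 m.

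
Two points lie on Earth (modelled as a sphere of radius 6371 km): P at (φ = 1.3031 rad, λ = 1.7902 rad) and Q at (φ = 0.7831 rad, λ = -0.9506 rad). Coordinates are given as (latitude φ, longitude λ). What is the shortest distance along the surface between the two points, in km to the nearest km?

6615 km

With latitudes φ₁ = 74.662°, φ₂ = 44.868° and longitude difference Δλ = -157.036°:
cos c = sin φ₁ sin φ₂ + cos φ₁ cos φ₂ cos Δλ = (0.9644)(0.7055) + (0.2645)(0.7087)(-0.9208) = 0.50774,
so c = arccos(0.50774) = 1.03823 rad.
Distance = R·c = 6371 × 1.0382 ≈ 6615 km.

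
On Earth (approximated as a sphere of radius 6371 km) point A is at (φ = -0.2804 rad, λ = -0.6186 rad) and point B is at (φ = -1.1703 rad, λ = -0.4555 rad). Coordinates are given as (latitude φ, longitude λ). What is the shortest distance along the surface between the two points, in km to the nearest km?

5710 km

In radians: φ₁ = -0.2804, φ₂ = -1.1703, Δλ = 9.345° = 0.1631 rad.
cos c = sin φ₁ sin φ₂ + cos φ₁ cos φ₂ cos Δλ = (-0.2767)(-0.9209) + (0.9609)(0.3899)(0.9867) = 0.62452,
so c = arccos(0.62452) = 0.89628 rad.
Distance = R·c = 6371 × 0.8963 ≈ 5710 km.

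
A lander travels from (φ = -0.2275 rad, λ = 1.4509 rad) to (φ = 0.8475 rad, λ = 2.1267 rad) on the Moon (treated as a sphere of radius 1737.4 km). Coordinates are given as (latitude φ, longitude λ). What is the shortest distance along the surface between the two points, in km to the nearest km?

Let φ₁ = -0.2275 rad, φ₂ = 0.8475 rad, and Δλ = 0.6758 rad.
cos c = sin φ₁ sin φ₂ + cos φ₁ cos φ₂ cos Δλ = (-0.2255)(0.7496) + (0.9742)(0.6619)(0.7802) = 0.33401,
so c = arccos(0.33401) = 1.23024 rad.
Distance = R·c = 1737.4 × 1.2302 ≈ 2137 km.

2137 km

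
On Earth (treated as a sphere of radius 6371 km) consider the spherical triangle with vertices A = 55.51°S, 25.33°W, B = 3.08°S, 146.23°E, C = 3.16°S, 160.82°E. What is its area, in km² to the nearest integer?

18313676 km²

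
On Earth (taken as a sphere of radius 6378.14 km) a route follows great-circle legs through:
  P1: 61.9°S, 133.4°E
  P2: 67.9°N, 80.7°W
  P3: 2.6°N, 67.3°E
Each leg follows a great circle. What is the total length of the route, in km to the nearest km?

30129 km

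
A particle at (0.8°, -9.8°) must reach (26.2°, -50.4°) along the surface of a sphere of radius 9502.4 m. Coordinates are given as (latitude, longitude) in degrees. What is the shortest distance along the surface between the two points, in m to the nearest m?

Let φ₁ = 0.0140 rad, φ₂ = 0.4573 rad, and Δλ = -0.7086 rad.
cos c = sin φ₁ sin φ₂ + cos φ₁ cos φ₂ cos Δλ = (0.0140)(0.4415) + (0.9999)(0.8973)(0.7593) = 0.68736,
so c = arccos(0.68736) = 0.81295 rad.
Distance = R·c = 9502.4 × 0.8129 ≈ 7725 m.

7725 m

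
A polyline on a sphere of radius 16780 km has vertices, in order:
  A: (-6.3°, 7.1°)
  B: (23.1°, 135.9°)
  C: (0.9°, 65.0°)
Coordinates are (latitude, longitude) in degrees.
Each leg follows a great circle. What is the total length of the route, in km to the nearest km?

58613 km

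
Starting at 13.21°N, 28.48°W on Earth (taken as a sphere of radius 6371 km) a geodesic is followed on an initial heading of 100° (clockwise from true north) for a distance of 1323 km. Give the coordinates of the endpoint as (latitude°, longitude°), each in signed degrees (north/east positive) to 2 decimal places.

10.88°, -16.55°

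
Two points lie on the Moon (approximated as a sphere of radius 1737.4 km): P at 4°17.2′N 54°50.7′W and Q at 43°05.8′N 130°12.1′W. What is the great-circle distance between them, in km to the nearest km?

2317 km

Let φ₁ = 0.0748 rad, φ₂ = 0.7522 rad, and Δλ = -1.3152 rad.
Haversine: a = sin²(Δφ/2) + cos φ₁ cos φ₂ sin²(Δλ/2) = 0.1104 + (0.9972)(0.7302)(0.3736) = 0.38243.
Central angle c = 2·arcsin(√a) = 1.33342 rad.
Distance = R·c = 1737.4 × 1.3334 ≈ 2317 km.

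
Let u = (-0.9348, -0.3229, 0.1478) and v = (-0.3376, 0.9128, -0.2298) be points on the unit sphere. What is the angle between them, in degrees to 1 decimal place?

u·v = -0.0131; |u| = 1.0000, |v| = 1.0000.
cos θ = (u·v)/(|u||v|) = -0.0131, so θ = 90.8°.

90.8°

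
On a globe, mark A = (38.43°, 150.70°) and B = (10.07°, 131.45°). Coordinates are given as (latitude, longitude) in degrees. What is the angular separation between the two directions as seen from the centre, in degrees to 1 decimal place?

With latitudes φ₁ = 38.430°, φ₂ = 10.070° and longitude difference Δλ = -19.250°:
cos c = sin φ₁ sin φ₂ + cos φ₁ cos φ₂ cos Δλ = (0.6216)(0.1749) + (0.7834)(0.9846)(0.9441) = 0.83686,
so c = arccos(0.83686) = 0.57928 rad.
So the angular separation is 33.2°.

33.2°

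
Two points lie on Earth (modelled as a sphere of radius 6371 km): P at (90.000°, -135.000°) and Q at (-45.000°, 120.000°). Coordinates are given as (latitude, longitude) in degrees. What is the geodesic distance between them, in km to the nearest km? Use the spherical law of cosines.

With latitudes φ₁ = 90.000°, φ₂ = -45.000° and longitude difference Δλ = -105.000°:
cos c = sin φ₁ sin φ₂ + cos φ₁ cos φ₂ cos Δλ = (1.0000)(-0.7071) + (0.0000)(0.7071)(-0.2588) = -0.70711,
so c = arccos(-0.70711) = 2.35619 rad.
Distance = R·c = 6371 × 2.3562 ≈ 15011 km.

15011 km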